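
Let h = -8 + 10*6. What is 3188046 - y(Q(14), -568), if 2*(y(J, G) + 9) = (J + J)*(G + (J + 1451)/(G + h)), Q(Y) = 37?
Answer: 137994641/43 ≈ 3.2092e+6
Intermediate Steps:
h = 52 (h = -8 + 60 = 52)
y(J, G) = -9 + J*(G + (1451 + J)/(52 + G)) (y(J, G) = -9 + ((J + J)*(G + (J + 1451)/(G + 52)))/2 = -9 + ((2*J)*(G + (1451 + J)/(52 + G)))/2 = -9 + (2*J*(G + (1451 + J)/(52 + G)))/2 = -9 + J*(G + (1451 + J)/(52 + G)))
3188046 - y(Q(14), -568) = 3188046 - (-468 + 37² - 9*(-568) + 1451*37 + 37*(-568)² + 52*(-568)*37)/(52 - 568) = 3188046 - (-468 + 1369 + 5112 + 53687 + 37*322624 - 1092832)/(-516) = 3188046 - (-1)*(-468 + 1369 + 5112 + 53687 + 11937088 - 1092832)/516 = 3188046 - (-1)*10903956/516 = 3188046 - 1*(-908663/43) = 3188046 + 908663/43 = 137994641/43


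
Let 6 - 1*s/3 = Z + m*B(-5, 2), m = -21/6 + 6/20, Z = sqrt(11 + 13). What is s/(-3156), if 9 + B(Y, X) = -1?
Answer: 13/526 + sqrt(6)/526 ≈ 0.029372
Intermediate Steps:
Z = 2*sqrt(6) (Z = sqrt(24) = 2*sqrt(6) ≈ 4.8990)
m = -16/5 (m = -21*1/6 + 6*(1/20) = -7/2 + 3/10 = -16/5 ≈ -3.2000)
B(Y, X) = -10 (B(Y, X) = -9 - 1 = -10)
s = -78 - 6*sqrt(6) (s = 18 - 3*(2*sqrt(6) - 16/5*(-10)) = 18 - 3*(2*sqrt(6) + 32) = 18 - 3*(32 + 2*sqrt(6)) = 18 + (-96 - 6*sqrt(6)) = -78 - 6*sqrt(6) ≈ -92.697)
s/(-3156) = (-78 - 6*sqrt(6))/(-3156) = (-78 - 6*sqrt(6))*(-1/3156) = 13/526 + sqrt(6)/526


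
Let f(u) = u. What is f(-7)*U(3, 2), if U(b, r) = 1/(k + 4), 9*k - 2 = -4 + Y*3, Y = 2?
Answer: -63/40 ≈ -1.5750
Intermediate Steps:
k = 4/9 (k = 2/9 + (-4 + 2*3)/9 = 2/9 + (-4 + 6)/9 = 2/9 + (⅑)*2 = 2/9 + 2/9 = 4/9 ≈ 0.44444)
U(b, r) = 9/40 (U(b, r) = 1/(4/9 + 4) = 1/(40/9) = 9/40)
f(-7)*U(3, 2) = -7*9/40 = -63/40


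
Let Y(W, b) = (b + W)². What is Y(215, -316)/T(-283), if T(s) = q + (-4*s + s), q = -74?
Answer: 10201/775 ≈ 13.163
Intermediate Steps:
Y(W, b) = (W + b)²
T(s) = -74 - 3*s (T(s) = -74 + (-4*s + s) = -74 - 3*s)
Y(215, -316)/T(-283) = (215 - 316)²/(-74 - 3*(-283)) = (-101)²/(-74 + 849) = 10201/775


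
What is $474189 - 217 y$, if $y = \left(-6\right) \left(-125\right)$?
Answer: $311439$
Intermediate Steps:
$y = 750$
$474189 - 217 y = 474189 - 162750 = 311439$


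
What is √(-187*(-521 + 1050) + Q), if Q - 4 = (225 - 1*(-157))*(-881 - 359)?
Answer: I*√572599 ≈ 756.7*I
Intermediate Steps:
Q = -473676 (Q = 4 + (225 - 1*(-157))*(-881 - 359) = 4 + (225 + 157)*(-1240) = 4 + 382*(-1240) = 4 - 473680 = -473676)
√(-187*(-521 + 1050) + Q) = √(-187*(-521 + 1050) - 473676) = √(-187*529 - 473676) = √(-98923 - 473676) = √(-572599) = I*√572599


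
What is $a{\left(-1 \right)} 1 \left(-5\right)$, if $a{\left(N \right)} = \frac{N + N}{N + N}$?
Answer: $-5$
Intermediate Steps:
$a{\left(N \right)} = 1$ ($a{\left(N \right)} = \frac{2 N}{2 N} = 2 N \frac{1}{2 N} = 1$)
$a{\left(-1 \right)} 1 \left(-5\right) = 1 \cdot 1 \left(-5\right) = 1 \left(-5\right) = -5$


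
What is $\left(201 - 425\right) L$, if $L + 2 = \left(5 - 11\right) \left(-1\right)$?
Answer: $-896$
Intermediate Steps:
$L = 4$ ($L = -2 + \left(5 - 11\right) \left(-1\right) = -2 - -6 = -2 + 6 = 4$)
$\left(201 - 425\right) L = \left(201 - 425\right) 4 = \left(-224\right) 4 = -896$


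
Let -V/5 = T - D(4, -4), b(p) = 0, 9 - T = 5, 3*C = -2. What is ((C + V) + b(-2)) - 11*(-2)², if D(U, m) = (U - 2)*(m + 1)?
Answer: -284/3 ≈ -94.667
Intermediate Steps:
C = -⅔ (C = (⅓)*(-2) = -⅔ ≈ -0.66667)
T = 4 (T = 9 - 1*5 = 9 - 5 = 4)
D(U, m) = (1 + m)*(-2 + U) (D(U, m) = (-2 + U)*(1 + m) = (1 + m)*(-2 + U))
V = -50 (V = -5*(4 - (-2 + 4 - 2*(-4) + 4*(-4))) = -5*(4 - (-2 + 4 + 8 - 16)) = -5*(4 - 1*(-6)) = -5*(4 + 6) = -5*10 = -50)
((C + V) + b(-2)) - 11*(-2)² = ((-⅔ - 50) + 0) - 11*(-2)² = (-152/3 + 0) - 11*4 = -152/3 - 44 = -284/3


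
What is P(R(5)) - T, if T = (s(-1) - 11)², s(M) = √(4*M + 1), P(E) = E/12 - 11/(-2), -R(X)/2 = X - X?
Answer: -225/2 + 22*I*√3 ≈ -112.5 + 38.105*I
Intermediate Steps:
R(X) = 0 (R(X) = -2*(X - X) = -2*0 = 0)
P(E) = 11/2 + E/12 (P(E) = E*(1/12) - 11*(-½) = E/12 + 11/2 = 11/2 + E/12)
s(M) = √(1 + 4*M)
T = (-11 + I*√3)² (T = (√(1 + 4*(-1)) - 11)² = (√(1 - 4) - 11)² = (√(-3) - 11)² = (I*√3 - 11)² = (-11 + I*√3)² ≈ 118.0 - 38.105*I)
P(R(5)) - T = (11/2 + (1/12)*0) - (11 - I*√3)² = (11/2 + 0) - (11 - I*√3)² = 11/2 - (11 - I*√3)²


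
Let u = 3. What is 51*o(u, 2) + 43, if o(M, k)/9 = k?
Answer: 961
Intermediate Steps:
o(M, k) = 9*k
51*o(u, 2) + 43 = 51*(9*2) + 43 = 51*18 + 43 = 918 + 43 = 961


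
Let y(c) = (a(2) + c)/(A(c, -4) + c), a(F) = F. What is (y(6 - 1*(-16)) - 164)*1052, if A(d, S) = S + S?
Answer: -1195072/7 ≈ -1.7072e+5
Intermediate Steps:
A(d, S) = 2*S
y(c) = (2 + c)/(-8 + c) (y(c) = (2 + c)/(2*(-4) + c) = (2 + c)/(-8 + c))
(y(6 - 1*(-16)) - 164)*1052 = ((2 + (6 - 1*(-16)))/(-8 + (6 - 1*(-16))) - 164)*1052 = ((2 + (6 + 16))/(-8 + (6 + 16)) - 164)*1052 = ((2 + 22)/(-8 + 22) - 164)*1052 = (24/14 - 164)*1052 = ((1/14)*24 - 164)*1052 = (12/7 - 164)*1052 = -1136/7*1052 = -1195072/7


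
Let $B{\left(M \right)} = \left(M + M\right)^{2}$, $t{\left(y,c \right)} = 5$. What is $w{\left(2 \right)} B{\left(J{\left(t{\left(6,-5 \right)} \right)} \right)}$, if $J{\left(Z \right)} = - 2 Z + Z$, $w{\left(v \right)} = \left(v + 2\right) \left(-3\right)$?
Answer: $-1200$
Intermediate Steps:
$w{\left(v \right)} = -6 - 3 v$ ($w{\left(v \right)} = \left(2 + v\right) \left(-3\right) = -6 - 3 v$)
$J{\left(Z \right)} = - Z$
$B{\left(M \right)} = 4 M^{2}$ ($B{\left(M \right)} = \left(2 M\right)^{2} = 4 M^{2}$)
$w{\left(2 \right)} B{\left(J{\left(t{\left(6,-5 \right)} \right)} \right)} = \left(-6 - 6\right) 4 \left(\left(-1\right) 5\right)^{2} = \left(-6 - 6\right) 4 \left(-5\right)^{2} = - 12 \cdot 4 \cdot 25 = \left(-12\right) 100 = -1200$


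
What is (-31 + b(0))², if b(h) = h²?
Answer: 961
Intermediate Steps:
(-31 + b(0))² = (-31 + 0²)² = (-31 + 0)² = (-31)² = 961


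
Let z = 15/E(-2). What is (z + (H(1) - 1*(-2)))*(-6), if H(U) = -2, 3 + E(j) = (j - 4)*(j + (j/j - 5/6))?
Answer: -45/4 ≈ -11.250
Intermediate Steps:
E(j) = -3 + (-4 + j)*(⅙ + j) (E(j) = -3 + (j - 4)*(j + (j/j - 5/6)) = -3 + (-4 + j)*(j + (1 - 5*⅙)) = -3 + (-4 + j)*(j + (1 - ⅚)) = -3 + (-4 + j)*(j + ⅙) = -3 + (-4 + j)*(⅙ + j))
z = 15/8 (z = 15/(-11/3 + (-2)² - 23/6*(-2)) = 15/(-11/3 + 4 + 23/3) = 15/8 ≈ 1.8750)
(z + (H(1) - 1*(-2)))*(-6) = (15/8 + (-2 - 1*(-2)))*(-6) = (15/8 + (-2 + 2))*(-6) = (15/8 + 0)*(-6) = (15/8)*(-6) = -45/4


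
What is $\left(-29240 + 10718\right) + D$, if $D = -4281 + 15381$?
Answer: $-7422$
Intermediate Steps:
$D = 11100$
$\left(-29240 + 10718\right) + D = \left(-29240 + 10718\right) + 11100 = -18522 + 11100 = -7422$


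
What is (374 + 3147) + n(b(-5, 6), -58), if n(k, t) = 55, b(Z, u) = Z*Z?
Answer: 3576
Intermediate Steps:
b(Z, u) = Z**2
(374 + 3147) + n(b(-5, 6), -58) = (374 + 3147) + 55 = 3521 + 55 = 3576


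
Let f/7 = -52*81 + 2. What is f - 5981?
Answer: -35451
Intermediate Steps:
f = -29470 (f = 7*(-52*81 + 2) = 7*(-4212 + 2) = 7*(-4210) = -29470)
f - 5981 = -29470 - 5981 = -35451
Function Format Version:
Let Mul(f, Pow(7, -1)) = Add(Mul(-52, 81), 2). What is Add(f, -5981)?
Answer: -35451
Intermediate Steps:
f = -29470 (f = Mul(7, Add(Mul(-52, 81), 2)) = Mul(7, Add(-4212, 2)) = Mul(7, -4210) = -29470)
Add(f, -5981) = Add(-29470, -5981) = -35451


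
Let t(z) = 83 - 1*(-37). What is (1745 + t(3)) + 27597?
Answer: 29462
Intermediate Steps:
t(z) = 120 (t(z) = 83 + 37 = 120)
(1745 + t(3)) + 27597 = (1745 + 120) + 27597 = 1865 + 27597 = 29462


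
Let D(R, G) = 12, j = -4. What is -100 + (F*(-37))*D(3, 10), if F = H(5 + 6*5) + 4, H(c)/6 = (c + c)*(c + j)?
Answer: -5782756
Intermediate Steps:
H(c) = 12*c*(-4 + c) (H(c) = 6*((c + c)*(c - 4)) = 6*((2*c)*(-4 + c)) = 6*(2*c*(-4 + c)) = 12*c*(-4 + c))
F = 13024 (F = 12*(5 + 6*5)*(-4 + (5 + 6*5)) + 4 = 12*(5 + 30)*(-4 + (5 + 30)) + 4 = 12*35*(-4 + 35) + 4 = 12*35*31 + 4 = 13020 + 4 = 13024)
-100 + (F*(-37))*D(3, 10) = -100 + (13024*(-37))*12 = -100 - 481888*12 = -100 - 5782656 = -5782756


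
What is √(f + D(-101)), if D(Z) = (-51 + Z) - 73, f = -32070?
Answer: I*√32295 ≈ 179.71*I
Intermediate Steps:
D(Z) = -124 + Z
√(f + D(-101)) = √(-32070 + (-124 - 101)) = √(-32070 - 225) = √(-32295) = I*√32295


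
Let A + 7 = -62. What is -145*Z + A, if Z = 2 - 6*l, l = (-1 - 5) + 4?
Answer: -2099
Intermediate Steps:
A = -69 (A = -7 - 62 = -69)
l = -2 (l = -6 + 4 = -2)
Z = 14 (Z = 2 - 6*(-2) = 2 + 12 = 14)
-145*Z + A = -145*14 - 69 = -2030 - 69 = -2099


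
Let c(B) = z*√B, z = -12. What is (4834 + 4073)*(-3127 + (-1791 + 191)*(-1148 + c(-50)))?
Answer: 16332525411 + 855072000*I*√2 ≈ 1.6333e+10 + 1.2093e+9*I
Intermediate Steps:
c(B) = -12*√B
(4834 + 4073)*(-3127 + (-1791 + 191)*(-1148 + c(-50))) = (4834 + 4073)*(-3127 + (-1791 + 191)*(-1148 - 60*I*√2)) = 8907*(-3127 - 1600*(-1148 - 60*I*√2)) = 8907*(-3127 + (1836800 + 96000*I*√2)) = 8907*(1833673 + 96000*I*√2) = 16332525411 + 855072000*I*√2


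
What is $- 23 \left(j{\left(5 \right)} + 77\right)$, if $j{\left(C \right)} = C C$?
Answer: $-2346$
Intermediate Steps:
$j{\left(C \right)} = C^{2}$
$- 23 \left(j{\left(5 \right)} + 77\right) = - 23 \left(5^{2} + 77\right) = - 23 \left(25 + 77\right) = \left(-23\right) 102 = -2346$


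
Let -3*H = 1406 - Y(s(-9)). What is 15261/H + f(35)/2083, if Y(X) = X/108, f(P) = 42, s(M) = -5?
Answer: -10293148986/316309799 ≈ -32.541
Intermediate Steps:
Y(X) = X/108 (Y(X) = X*(1/108) = X/108)
H = -151853/324 (H = -(1406 - (-5)/108)/3 = -(1406 - 1*(-5/108))/3 = -(1406 + 5/108)/3 = -1/3*151853/108 = -151853/324 ≈ -468.68)
15261/H + f(35)/2083 = 15261/(-151853/324) + 42/2083 = 15261*(-324/151853) + 42*(1/2083) = -4944564/151853 + 42/2083 = -10293148986/316309799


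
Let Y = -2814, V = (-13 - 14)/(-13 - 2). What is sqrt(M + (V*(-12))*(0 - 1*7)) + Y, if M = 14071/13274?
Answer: -2814 + sqrt(670701968630)/66370 ≈ -2801.7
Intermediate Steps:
V = 9/5 (V = -27/(-15) = -27*(-1/15) = 9/5 ≈ 1.8000)
M = 14071/13274 (M = 14071*(1/13274) = 14071/13274 ≈ 1.0600)
sqrt(M + (V*(-12))*(0 - 1*7)) + Y = sqrt(14071/13274 + ((9/5)*(-12))*(0 - 1*7)) - 2814 = sqrt(14071/13274 - 108*(0 - 7)/5) - 2814 = sqrt(14071/13274 - 108/5*(-7)) - 2814 = sqrt(14071/13274 + 756/5) - 2814 = sqrt(10105499/66370) - 2814 = sqrt(670701968630)/66370 - 2814 = -2814 + sqrt(670701968630)/66370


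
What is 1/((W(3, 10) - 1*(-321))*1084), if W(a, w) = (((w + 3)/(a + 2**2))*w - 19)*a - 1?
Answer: 7/2418404 ≈ 2.8945e-6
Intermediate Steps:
W(a, w) = -1 + a*(-19 + w*(3 + w)/(4 + a)) (W(a, w) = (((3 + w)/(a + 4))*w - 19)*a - 1 = (((3 + w)/(4 + a))*w - 19)*a - 1 = (w*(3 + w)/(4 + a) - 19)*a - 1 = (-19 + w*(3 + w)/(4 + a))*a - 1 = a*(-19 + w*(3 + w)/(4 + a)) - 1 = -1 + a*(-19 + w*(3 + w)/(4 + a)))
1/((W(3, 10) - 1*(-321))*1084) = 1/(((-4 - 77*3 - 19*3**2 + 3*10**2 + 3*3*10)/(4 + 3) - 1*(-321))*1084) = 1/(((-4 - 231 - 19*9 + 3*100 + 90)/7 + 321)*1084) = 1/(((-4 - 231 - 171 + 300 + 90)/7 + 321)*1084) = 1/(((1/7)*(-16) + 321)*1084) = 1/((-16/7 + 321)*1084) = 1/((2231/7)*1084) = 1/(2418404/7) = 7/2418404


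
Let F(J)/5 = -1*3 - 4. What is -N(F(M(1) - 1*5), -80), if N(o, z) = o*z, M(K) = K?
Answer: -2800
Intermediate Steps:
F(J) = -35 (F(J) = 5*(-1*3 - 4) = 5*(-3 - 4) = 5*(-7) = -35)
-N(F(M(1) - 1*5), -80) = -(-35)*(-80) = -1*2800 = -2800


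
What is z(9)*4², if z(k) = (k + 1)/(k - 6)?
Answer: 160/3 ≈ 53.333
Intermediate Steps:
z(k) = (1 + k)/(-6 + k)
z(9)*4² = ((1 + 9)/(-6 + 9))*4² = (10/3)*16 = 160/3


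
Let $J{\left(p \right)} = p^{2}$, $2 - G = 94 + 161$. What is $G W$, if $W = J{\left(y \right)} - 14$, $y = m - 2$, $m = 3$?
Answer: $3289$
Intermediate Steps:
$G = -253$ ($G = 2 - \left(94 + 161\right) = 2 - 255 = -253$)
$y = 1$ ($y = 3 - 2 = 1$)
$W = -13$ ($W = 1^{2} - 14 = 1 - 14 = -13$)
$G W = \left(-253\right) \left(-13\right) = 3289$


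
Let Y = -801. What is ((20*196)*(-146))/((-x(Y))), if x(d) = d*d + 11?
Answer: 143080/160403 ≈ 0.89200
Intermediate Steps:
x(d) = 11 + d² (x(d) = d² + 11 = 11 + d²)
((20*196)*(-146))/((-x(Y))) = ((20*196)*(-146))/((-(11 + (-801)²))) = (3920*(-146))/((-(11 + 641601))) = -572320/((-1*641612)) = -572320/(-641612) = -572320*(-1/641612) = 143080/160403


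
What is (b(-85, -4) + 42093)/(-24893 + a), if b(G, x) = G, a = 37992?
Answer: 42008/13099 ≈ 3.2070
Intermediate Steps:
(b(-85, -4) + 42093)/(-24893 + a) = (-85 + 42093)/(-24893 + 37992) = 42008/13099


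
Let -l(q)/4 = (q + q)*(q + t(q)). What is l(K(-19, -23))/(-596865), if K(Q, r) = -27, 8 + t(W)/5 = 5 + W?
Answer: 12744/198955 ≈ 0.064055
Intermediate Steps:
t(W) = -15 + 5*W (t(W) = -40 + 5*(5 + W) = -40 + (25 + 5*W) = -15 + 5*W)
l(q) = -8*q*(-15 + 6*q) (l(q) = -4*(q + q)*(q + (-15 + 5*q)) = -4*2*q*(-15 + 6*q) = -8*q*(-15 + 6*q))
l(K(-19, -23))/(-596865) = (24*(-27)*(5 - 2*(-27)))/(-596865) = (24*(-27)*(5 + 54))*(-1/596865) = (24*(-27)*59)*(-1/596865) = -38232*(-1/596865) = 12744/198955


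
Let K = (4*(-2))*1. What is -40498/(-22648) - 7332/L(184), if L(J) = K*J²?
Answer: 347964295/191692672 ≈ 1.8152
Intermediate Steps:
K = -8 (K = -8*1 = -8)
L(J) = -8*J²
-40498/(-22648) - 7332/L(184) = -40498/(-22648) - 7332/((-8*184²)) = -40498*(-1/22648) - 7332/((-8*33856)) = 20249/11324 - 7332/(-270848) = 20249/11324 - 7332*(-1/270848) = 20249/11324 + 1833/67712 = 347964295/191692672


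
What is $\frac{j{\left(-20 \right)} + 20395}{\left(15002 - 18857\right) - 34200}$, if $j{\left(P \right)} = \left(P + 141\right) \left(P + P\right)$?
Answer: $- \frac{1037}{2537} \approx -0.40875$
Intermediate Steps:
$j{\left(P \right)} = 2 P \left(141 + P\right)$ ($j{\left(P \right)} = \left(141 + P\right) 2 P = 2 P \left(141 + P\right)$)
$\frac{j{\left(-20 \right)} + 20395}{\left(15002 - 18857\right) - 34200} = \frac{2 \left(-20\right) \left(141 - 20\right) + 20395}{\left(15002 - 18857\right) - 34200} = \frac{2 \left(-20\right) 121 + 20395}{-3855 - 34200} = \frac{-4840 + 20395}{-38055} = 15555 \left(- \frac{1}{38055}\right) = - \frac{1037}{2537}$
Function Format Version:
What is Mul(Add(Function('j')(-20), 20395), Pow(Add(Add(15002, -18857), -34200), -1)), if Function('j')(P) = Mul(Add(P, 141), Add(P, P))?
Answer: Rational(-1037, 2537) ≈ -0.40875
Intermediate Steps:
Function('j')(P) = Mul(2, P, Add(141, P)) (Function('j')(P) = Mul(Add(141, P), Mul(2, P)) = Mul(2, P, Add(141, P)))
Mul(Add(Function('j')(-20), 20395), Pow(Add(Add(15002, -18857), -34200), -1)) = Mul(Add(Mul(2, -20, Add(141, -20)), 20395), Pow(Add(Add(15002, -18857), -34200), -1)) = Mul(Add(Mul(2, -20, 121), 20395), Pow(Add(-3855, -34200), -1)) = Mul(Add(-4840, 20395), Pow(-38055, -1)) = Mul(15555, Rational(-1, 38055)) = Rational(-1037, 2537)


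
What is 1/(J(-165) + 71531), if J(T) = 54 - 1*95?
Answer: 1/71490 ≈ 1.3988e-5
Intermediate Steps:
J(T) = -41 (J(T) = 54 - 95 = -41)
1/(J(-165) + 71531) = 1/(-41 + 71531) = 1/71490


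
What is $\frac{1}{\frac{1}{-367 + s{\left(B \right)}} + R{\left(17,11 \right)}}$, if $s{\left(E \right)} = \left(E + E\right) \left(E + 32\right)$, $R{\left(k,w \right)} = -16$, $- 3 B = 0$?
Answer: $- \frac{367}{5873} \approx -0.062489$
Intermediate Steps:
$B = 0$ ($B = \left(- \frac{1}{3}\right) 0 = 0$)
$s{\left(E \right)} = 2 E \left(32 + E\right)$
$\frac{1}{\frac{1}{-367 + s{\left(B \right)}} + R{\left(17,11 \right)}} = \frac{1}{\frac{1}{-367 + 2 \cdot 0 \left(32 + 0\right)} - 16} = \frac{1}{\frac{1}{-367 + 2 \cdot 0 \cdot 32} - 16} = \frac{1}{\frac{1}{-367 + 0} - 16} = \frac{1}{\frac{1}{-367} - 16} = \frac{1}{- \frac{1}{367} - 16} = \frac{1}{- \frac{5873}{367}} = - \frac{367}{5873}$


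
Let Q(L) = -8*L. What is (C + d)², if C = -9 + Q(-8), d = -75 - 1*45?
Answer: 4225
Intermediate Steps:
d = -120 (d = -75 - 45 = -120)
C = 55 (C = -9 - 8*(-8) = -9 + 64 = 55)
(C + d)² = (55 - 120)² = (-65)² = 4225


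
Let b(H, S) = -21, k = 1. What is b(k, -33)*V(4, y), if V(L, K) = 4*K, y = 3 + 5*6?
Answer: -2772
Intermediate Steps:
y = 33 (y = 3 + 30 = 33)
b(k, -33)*V(4, y) = -84*33 = -21*132 = -2772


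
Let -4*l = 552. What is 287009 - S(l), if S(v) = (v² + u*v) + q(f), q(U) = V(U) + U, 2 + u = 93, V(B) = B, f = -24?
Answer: 280571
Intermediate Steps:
l = -138 (l = -¼*552 = -138)
u = 91 (u = -2 + 93 = 91)
q(U) = 2*U (q(U) = U + U = 2*U)
S(v) = -48 + v² + 91*v (S(v) = (v² + 91*v) + 2*(-24) = (v² + 91*v) - 48 = -48 + v² + 91*v)
287009 - S(l) = 287009 - (-48 + (-138)² + 91*(-138)) = 287009 - (-48 + 19044 - 12558) = 287009 - 1*6438 = 287009 - 6438 = 280571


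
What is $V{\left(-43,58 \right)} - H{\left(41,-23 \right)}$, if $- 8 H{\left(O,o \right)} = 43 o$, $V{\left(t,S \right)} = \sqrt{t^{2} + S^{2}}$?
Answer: $- \frac{989}{8} + \sqrt{5213} \approx -51.424$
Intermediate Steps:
$V{\left(t,S \right)} = \sqrt{S^{2} + t^{2}}$
$H{\left(O,o \right)} = - \frac{43 o}{8}$
$V{\left(-43,58 \right)} - H{\left(41,-23 \right)} = \sqrt{58^{2} + \left(-43\right)^{2}} - \left(- \frac{43}{8}\right) \left(-23\right) = \sqrt{3364 + 1849} - \frac{989}{8} = \sqrt{5213} - \frac{989}{8} = - \frac{989}{8} + \sqrt{5213}$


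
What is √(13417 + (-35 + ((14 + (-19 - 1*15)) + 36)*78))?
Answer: √14630 ≈ 120.95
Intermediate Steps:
√(13417 + (-35 + ((14 + (-19 - 1*15)) + 36)*78)) = √(13417 + (-35 + ((14 + (-19 - 15)) + 36)*78)) = √(13417 + (-35 + ((14 - 34) + 36)*78)) = √(13417 + (-35 + (-20 + 36)*78)) = √(13417 + (-35 + 16*78)) = √(13417 + (-35 + 1248)) = √(13417 + 1213) = √14630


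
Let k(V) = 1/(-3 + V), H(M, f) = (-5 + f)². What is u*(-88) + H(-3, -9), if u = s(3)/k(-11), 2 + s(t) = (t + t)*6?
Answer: 42084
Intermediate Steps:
s(t) = -2 + 12*t (s(t) = -2 + (t + t)*6 = -2 + (2*t)*6 = -2 + 12*t)
u = -476 (u = (-2 + 12*3)/(1/(-3 - 11)) = (-2 + 36)/(1/(-14)) = 34/(-1/14) = 34*(-14) = -476)
u*(-88) + H(-3, -9) = -476*(-88) + (-5 - 9)² = 41888 + (-14)² = 41888 + 196 = 42084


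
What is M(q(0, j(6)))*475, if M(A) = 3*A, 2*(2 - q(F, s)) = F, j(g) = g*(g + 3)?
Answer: 2850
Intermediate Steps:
j(g) = g*(3 + g)
q(F, s) = 2 - F/2
M(q(0, j(6)))*475 = (3*(2 - 1/2*0))*475 = (3*(2 + 0))*475 = (3*2)*475 = 6*475 = 2850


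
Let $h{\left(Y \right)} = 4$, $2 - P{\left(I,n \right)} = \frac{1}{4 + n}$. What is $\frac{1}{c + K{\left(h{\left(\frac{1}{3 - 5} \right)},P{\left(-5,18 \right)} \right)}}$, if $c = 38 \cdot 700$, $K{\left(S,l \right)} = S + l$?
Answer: $\frac{22}{585331} \approx 3.7586 \cdot 10^{-5}$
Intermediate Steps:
$P{\left(I,n \right)} = 2 - \frac{1}{4 + n}$
$c = 26600$
$\frac{1}{c + K{\left(h{\left(\frac{1}{3 - 5} \right)},P{\left(-5,18 \right)} \right)}} = \frac{1}{26600 + \left(4 + \frac{7 + 2 \cdot 18}{4 + 18}\right)} = \frac{1}{26600 + \left(4 + \frac{7 + 36}{22}\right)} = \frac{1}{26600 + \left(4 + \frac{1}{22} \cdot 43\right)} = \frac{1}{26600 + \left(4 + \frac{43}{22}\right)} = \frac{1}{26600 + \frac{131}{22}} = \frac{1}{\frac{585331}{22}} = \frac{22}{585331}$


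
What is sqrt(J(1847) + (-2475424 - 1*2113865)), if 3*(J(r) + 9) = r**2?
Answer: 37*I*sqrt(22695)/3 ≈ 1858.0*I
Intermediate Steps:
J(r) = -9 + r**2/3
sqrt(J(1847) + (-2475424 - 1*2113865)) = sqrt((-9 + (1/3)*1847**2) + (-2475424 - 1*2113865)) = sqrt((-9 + (1/3)*3411409) + (-2475424 - 2113865)) = sqrt((-9 + 3411409/3) - 4589289) = sqrt(3411382/3 - 4589289) = sqrt(-10356485/3) = 37*I*sqrt(22695)/3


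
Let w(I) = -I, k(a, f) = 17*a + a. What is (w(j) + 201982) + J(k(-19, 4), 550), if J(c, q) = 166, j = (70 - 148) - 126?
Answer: 202352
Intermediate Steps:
j = -204 (j = -78 - 126 = -204)
k(a, f) = 18*a
(w(j) + 201982) + J(k(-19, 4), 550) = (-1*(-204) + 201982) + 166 = (204 + 201982) + 166 = 202186 + 166 = 202352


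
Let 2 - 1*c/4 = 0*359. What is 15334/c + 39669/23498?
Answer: 90158921/46996 ≈ 1918.4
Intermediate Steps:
c = 8 (c = 8 - 0*359 = 8 - 4*0 = 8 + 0 = 8)
15334/c + 39669/23498 = 15334/8 + 39669/23498 = 15334*(⅛) + 39669*(1/23498) = 7667/4 + 39669/23498 = 90158921/46996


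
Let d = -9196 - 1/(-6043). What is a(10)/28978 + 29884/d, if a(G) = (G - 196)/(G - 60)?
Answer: -130822541600689/40258720290150 ≈ -3.2495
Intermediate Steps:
d = -55571427/6043 (d = -9196 - 1*(-1/6043) = -9196 + 1/6043 = -55571427/6043 ≈ -9196.0)
a(G) = (-196 + G)/(-60 + G)
a(10)/28978 + 29884/d = ((-196 + 10)/(-60 + 10))/28978 + 29884/(-55571427/6043) = (-186/(-50))*(1/28978) + 29884*(-6043/55571427) = -1/50*(-186)*(1/28978) - 180589012/55571427 = (93/25)*(1/28978) - 180589012/55571427 = 93/724450 - 180589012/55571427 = -130822541600689/40258720290150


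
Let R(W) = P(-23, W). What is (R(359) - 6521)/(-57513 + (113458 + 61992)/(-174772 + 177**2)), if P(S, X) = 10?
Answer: 933957373/8250012709 ≈ 0.11321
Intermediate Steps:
R(W) = 10
(R(359) - 6521)/(-57513 + (113458 + 61992)/(-174772 + 177**2)) = (10 - 6521)/(-57513 + (113458 + 61992)/(-174772 + 177**2)) = -6511/(-57513 + 175450/(-174772 + 31329)) = -6511/(-57513 + 175450/(-143443)) = -6511/(-57513 + 175450*(-1/143443)) = -6511/(-57513 - 175450/143443) = -6511/(-8250012709/143443) = -6511*(-143443/8250012709) = 933957373/8250012709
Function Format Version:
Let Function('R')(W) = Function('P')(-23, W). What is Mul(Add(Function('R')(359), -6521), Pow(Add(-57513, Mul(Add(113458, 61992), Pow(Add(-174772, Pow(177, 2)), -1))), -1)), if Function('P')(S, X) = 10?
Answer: Rational(933957373, 8250012709) ≈ 0.11321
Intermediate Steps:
Function('R')(W) = 10
Mul(Add(Function('R')(359), -6521), Pow(Add(-57513, Mul(Add(113458, 61992), Pow(Add(-174772, Pow(177, 2)), -1))), -1)) = Mul(Add(10, -6521), Pow(Add(-57513, Mul(Add(113458, 61992), Pow(Add(-174772, Pow(177, 2)), -1))), -1)) = Mul(-6511, Pow(Add(-57513, Mul(175450, Pow(Add(-174772, 31329), -1))), -1)) = Mul(-6511, Pow(Add(-57513, Mul(175450, Pow(-143443, -1))), -1)) = Mul(-6511, Pow(Add(-57513, Mul(175450, Rational(-1, 143443))), -1)) = Mul(-6511, Pow(Add(-57513, Rational(-175450, 143443)), -1)) = Mul(-6511, Pow(Rational(-8250012709, 143443), -1)) = Mul(-6511, Rational(-143443, 8250012709)) = Rational(933957373, 8250012709)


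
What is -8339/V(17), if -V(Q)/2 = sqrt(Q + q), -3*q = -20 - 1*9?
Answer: 8339*sqrt(15)/40 ≈ 807.42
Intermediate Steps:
q = 29/3 (q = -(-20 - 1*9)/3 = -(-20 - 9)/3 = -1/3*(-29) = 29/3 ≈ 9.6667)
V(Q) = -2*sqrt(29/3 + Q) (V(Q) = -2*sqrt(Q + 29/3) = -2*sqrt(29/3 + Q))
-8339/V(17) = -8339*(-3/(2*sqrt(87 + 9*17))) = -8339*(-3/(2*sqrt(87 + 153))) = -8339*(-sqrt(15)/40) = -(-8339)*sqrt(15)/40 = 8339*sqrt(15)/40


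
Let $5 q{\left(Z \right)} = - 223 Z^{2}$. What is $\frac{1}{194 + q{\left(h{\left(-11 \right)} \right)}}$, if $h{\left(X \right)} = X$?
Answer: $- \frac{5}{26013} \approx -0.00019221$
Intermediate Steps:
$q{\left(Z \right)} = - \frac{223 Z^{2}}{5}$ ($q{\left(Z \right)} = \frac{\left(-223\right) Z^{2}}{5} = - \frac{223 Z^{2}}{5}$)
$\frac{1}{194 + q{\left(h{\left(-11 \right)} \right)}} = \frac{1}{194 - \frac{223 \left(-11\right)^{2}}{5}} = \frac{1}{194 - \frac{26983}{5}} = \frac{1}{- \frac{26013}{5}} = - \frac{5}{26013}$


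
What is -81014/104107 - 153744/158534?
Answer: -14424650042/8252249569 ≈ -1.7480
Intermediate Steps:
-81014/104107 - 153744/158534 = -81014*1/104107 - 153744*1/158534 = -81014/104107 - 76872/79267 = -14424650042/8252249569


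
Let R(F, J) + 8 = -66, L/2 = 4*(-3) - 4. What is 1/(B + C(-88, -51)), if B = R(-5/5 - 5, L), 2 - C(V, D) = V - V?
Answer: -1/72 ≈ -0.013889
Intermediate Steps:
L = -32 (L = 2*(4*(-3) - 4) = 2*(-12 - 4) = 2*(-16) = -32)
R(F, J) = -74 (R(F, J) = -8 - 66 = -74)
C(V, D) = 2 (C(V, D) = 2 - (V - V) = 2 - 1*0 = 2 + 0 = 2)
B = -74
1/(B + C(-88, -51)) = 1/(-74 + 2) = 1/(-72) = -1/72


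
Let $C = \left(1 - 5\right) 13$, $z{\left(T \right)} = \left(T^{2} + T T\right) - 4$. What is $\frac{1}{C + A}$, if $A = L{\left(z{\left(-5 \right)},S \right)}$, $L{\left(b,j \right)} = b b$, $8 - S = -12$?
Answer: $\frac{1}{2064} \approx 0.0004845$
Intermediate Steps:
$S = 20$ ($S = 8 - -12 = 8 + 12 = 20$)
$z{\left(T \right)} = -4 + 2 T^{2}$ ($z{\left(T \right)} = \left(T^{2} + T^{2}\right) - 4 = 2 T^{2} - 4 = -4 + 2 T^{2}$)
$C = -52$ ($C = \left(-4\right) 13 = -52$)
$L{\left(b,j \right)} = b^{2}$
$A = 2116$ ($A = \left(-4 + 2 \left(-5\right)^{2}\right)^{2} = \left(-4 + 2 \cdot 25\right)^{2} = \left(-4 + 50\right)^{2} = 46^{2} = 2116$)
$\frac{1}{C + A} = \frac{1}{-52 + 2116} = \frac{1}{2064}$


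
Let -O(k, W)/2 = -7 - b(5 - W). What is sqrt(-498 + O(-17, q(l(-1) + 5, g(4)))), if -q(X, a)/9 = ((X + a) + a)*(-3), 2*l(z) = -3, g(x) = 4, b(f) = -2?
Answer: 2*I*sqrt(122) ≈ 22.091*I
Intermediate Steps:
l(z) = -3/2 (l(z) = (1/2)*(-3) = -3/2)
q(X, a) = 27*X + 54*a (q(X, a) = -9*((X + a) + a)*(-3) = -9*(X + 2*a)*(-3) = -9*(-6*a - 3*X) = 27*X + 54*a)
O(k, W) = 10 (O(k, W) = -2*(-7 - 1*(-2)) = -2*(-7 + 2) = -2*(-5) = 10)
sqrt(-498 + O(-17, q(l(-1) + 5, g(4)))) = sqrt(-498 + 10) = sqrt(-488) = 2*I*sqrt(122)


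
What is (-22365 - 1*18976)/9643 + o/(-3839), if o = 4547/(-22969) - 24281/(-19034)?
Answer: -69390446069599967/16184617189532242 ≈ -4.2874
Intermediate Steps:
o = 471162691/437191946 (o = 4547*(-1/22969) - 24281*(-1/19034) = -4547/22969 + 24281/19034 = 471162691/437191946 ≈ 1.0777)
(-22365 - 1*18976)/9643 + o/(-3839) = (-22365 - 1*18976)/9643 + (471162691/437191946)/(-3839) = (-22365 - 18976)*(1/9643) + (471162691/437191946)*(-1/3839) = -41341*1/9643 - 471162691/1678379880694 = -41341/9643 - 471162691/1678379880694 = -69390446069599967/16184617189532242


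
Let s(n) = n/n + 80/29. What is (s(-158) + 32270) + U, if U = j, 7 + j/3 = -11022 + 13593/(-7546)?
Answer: -179147455/218834 ≈ -818.65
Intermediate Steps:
s(n) = 109/29 (s(n) = 1 + 80*(1/29) = 1 + 80/29 = 109/29)
j = -249715281/7546 (j = -21 + 3*(-11022 + 13593/(-7546)) = -21 + 3*(-11022 + 13593*(-1/7546)) = -21 + 3*(-11022 - 13593/7546) = -21 + 3*(-83185605/7546) = -21 - 249556815/7546 = -249715281/7546 ≈ -33092.)
U = -249715281/7546 ≈ -33092.
(s(-158) + 32270) + U = (109/29 + 32270) - 249715281/7546 = 935939/29 - 249715281/7546 = -179147455/218834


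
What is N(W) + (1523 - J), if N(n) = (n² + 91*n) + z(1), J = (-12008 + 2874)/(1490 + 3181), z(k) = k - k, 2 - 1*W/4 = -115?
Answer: 1229112719/4671 ≈ 2.6314e+5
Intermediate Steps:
W = 468 (W = 8 - 4*(-115) = 8 + 460 = 468)
z(k) = 0
J = -9134/4671 ≈ -1.9555
N(n) = n² + 91*n (N(n) = (n² + 91*n) + 0 = n² + 91*n)
N(W) + (1523 - J) = 468*(91 + 468) + (1523 - 1*(-9134/4671)) = 468*559 + (1523 + 9134/4671) = 261612 + 7123067/4671 = 1229112719/4671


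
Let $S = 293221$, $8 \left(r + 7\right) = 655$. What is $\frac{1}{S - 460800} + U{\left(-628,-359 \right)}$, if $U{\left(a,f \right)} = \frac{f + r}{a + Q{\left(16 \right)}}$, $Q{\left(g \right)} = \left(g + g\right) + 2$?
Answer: $\frac{380902315}{796335408} \approx 0.47832$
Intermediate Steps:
$r = \frac{599}{8}$ ($r = -7 + \frac{1}{8} \cdot 655 = -7 + \frac{655}{8} = \frac{599}{8} \approx 74.875$)
$Q{\left(g \right)} = 2 + 2 g$ ($Q{\left(g \right)} = 2 g + 2 = 2 + 2 g$)
$U{\left(a,f \right)} = \frac{\frac{599}{8} + f}{34 + a}$ ($U{\left(a,f \right)} = \frac{f + \frac{599}{8}}{a + \left(2 + 2 \cdot 16\right)} = \frac{\frac{599}{8} + f}{a + \left(2 + 32\right)} = \frac{\frac{599}{8} + f}{a + 34} = \frac{\frac{599}{8} + f}{34 + a}$)
$\frac{1}{S - 460800} + U{\left(-628,-359 \right)} = \frac{1}{293221 - 460800} + \frac{\frac{599}{8} - 359}{34 - 628} = \frac{1}{-167579} + \frac{1}{-594} \left(- \frac{2273}{8}\right) = - \frac{1}{167579} - - \frac{2273}{4752} = - \frac{1}{167579} + \frac{2273}{4752} = \frac{380902315}{796335408}$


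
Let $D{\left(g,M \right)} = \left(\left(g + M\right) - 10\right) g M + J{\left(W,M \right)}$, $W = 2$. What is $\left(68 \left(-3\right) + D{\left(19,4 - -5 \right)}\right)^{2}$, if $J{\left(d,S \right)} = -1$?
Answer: $8254129$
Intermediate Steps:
$D{\left(g,M \right)} = -1 + M g \left(-10 + M + g\right)$ ($D{\left(g,M \right)} = \left(\left(g + M\right) - 10\right) g M - 1 = \left(\left(M + g\right) - 10\right) g M - 1 = \left(-10 + M + g\right) g M - 1 = g \left(-10 + M + g\right) M - 1 = M g \left(-10 + M + g\right) - 1 = -1 + M g \left(-10 + M + g\right)$)
$\left(68 \left(-3\right) + D{\left(19,4 - -5 \right)}\right)^{2} = \left(68 \left(-3\right) - \left(1 - 19 \left(4 - -5\right)^{2} - \left(4 - -5\right) 19^{2} + 10 \left(4 - -5\right) 19\right)\right)^{2} = \left(-204 - \left(1 - 19 \left(4 + 5\right)^{2} - \left(4 + 5\right) 361 + 10 \left(4 + 5\right) 19\right)\right)^{2} = \left(-204 + \left(-1 + 9 \cdot 361 + 19 \cdot 9^{2} - 90 \cdot 19\right)\right)^{2} = \left(-204 + \left(-1 + 3249 + 19 \cdot 81 - 1710\right)\right)^{2} = \left(-204 + \left(-1 + 3249 + 1539 - 1710\right)\right)^{2} = \left(-204 + 3077\right)^{2} = 2873^{2} = 8254129$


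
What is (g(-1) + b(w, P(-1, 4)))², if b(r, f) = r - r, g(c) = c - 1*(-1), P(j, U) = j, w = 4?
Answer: 0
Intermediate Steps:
g(c) = 1 + c (g(c) = c + 1 = 1 + c)
b(r, f) = 0
(g(-1) + b(w, P(-1, 4)))² = ((1 - 1) + 0)² = (0 + 0)² = 0² = 0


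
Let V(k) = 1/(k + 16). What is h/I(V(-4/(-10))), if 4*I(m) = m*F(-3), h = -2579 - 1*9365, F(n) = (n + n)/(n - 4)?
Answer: -13711712/15 ≈ -9.1411e+5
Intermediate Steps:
V(k) = 1/(16 + k)
F(n) = 2*n/(-4 + n) (F(n) = (2*n)/(-4 + n) = 2*n/(-4 + n))
h = -11944 (h = -2579 - 9365 = -11944)
I(m) = 3*m/14 (I(m) = (m*(2*(-3)/(-4 - 3)))/4 = (m*(2*(-3)/(-7)))/4 = (m*(2*(-3)*(-1/7)))/4 = (m*(6/7))/4 = (6*m/7)/4 = 3*m/14)
h/I(V(-4/(-10))) = -11944/(3/(14*(16 - 4/(-10)))) = -11944/(3/(14*(16 - 4*(-1/10)))) = -11944/(3/(14*(16 + 2/5))) = -11944/(3/(14*(82/5))) = -11944/((3/14)*(5/82)) = -11944/15/1148 = -11944*1148/15 = -13711712/15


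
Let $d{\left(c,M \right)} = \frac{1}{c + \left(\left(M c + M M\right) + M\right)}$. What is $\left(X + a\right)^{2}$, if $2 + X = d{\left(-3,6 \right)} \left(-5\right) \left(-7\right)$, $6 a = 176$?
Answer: $841$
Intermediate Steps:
$a = \frac{88}{3}$ ($a = \frac{1}{6} \cdot 176 = \frac{88}{3} \approx 29.333$)
$d{\left(c,M \right)} = \frac{1}{M + c + M^{2} + M c}$ ($d{\left(c,M \right)} = \frac{1}{c + \left(\left(M c + M^{2}\right) + M\right)} = \frac{1}{c + \left(\left(M^{2} + M c\right) + M\right)} = \frac{1}{c + \left(M + M^{2} + M c\right)} = \frac{1}{M + c + M^{2} + M c}$)
$X = - \frac{1}{3}$ ($X = -2 + \frac{1}{6 - 3 + 6^{2} + 6 \left(-3\right)} \left(-5\right) \left(-7\right) = -2 + \frac{1}{6 - 3 + 36 - 18} \left(-5\right) \left(-7\right) = -2 + \frac{1}{21} \left(-5\right) \left(-7\right) = -2 - - \frac{5}{3} = -2 + \frac{5}{3} = - \frac{1}{3} \approx -0.33333$)
$\left(X + a\right)^{2} = \left(- \frac{1}{3} + \frac{88}{3}\right)^{2} = 29^{2} = 841$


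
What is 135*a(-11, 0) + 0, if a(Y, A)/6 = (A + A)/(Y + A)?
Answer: 0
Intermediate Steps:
a(Y, A) = 12*A/(A + Y) (a(Y, A) = 6*((A + A)/(Y + A)) = 6*((2*A)/(A + Y)) = 6*(2*A/(A + Y)) = 12*A/(A + Y))
135*a(-11, 0) + 0 = 135*(12*0/(0 - 11)) + 0 = 135*(12*0/(-11)) + 0 = 135*(12*0*(-1/11)) + 0 = 135*0 + 0 = 0 + 0 = 0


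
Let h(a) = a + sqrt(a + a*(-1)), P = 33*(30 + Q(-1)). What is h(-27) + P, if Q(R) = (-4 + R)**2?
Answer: 1788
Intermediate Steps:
P = 1815 (P = 33*(30 + (-4 - 1)**2) = 33*(30 + (-5)**2) = 33*(30 + 25) = 33*55 = 1815)
h(a) = a (h(a) = a + sqrt(a - a) = a + sqrt(0) = a + 0 = a)
h(-27) + P = -27 + 1815 = 1788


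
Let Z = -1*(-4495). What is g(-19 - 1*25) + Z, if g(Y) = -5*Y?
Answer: 4715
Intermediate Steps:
Z = 4495
g(-19 - 1*25) + Z = -5*(-19 - 1*25) + 4495 = -5*(-19 - 25) + 4495 = -5*(-44) + 4495 = 220 + 4495 = 4715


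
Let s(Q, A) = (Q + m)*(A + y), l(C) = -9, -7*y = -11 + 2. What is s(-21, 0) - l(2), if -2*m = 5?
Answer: -297/14 ≈ -21.214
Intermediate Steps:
m = -5/2 (m = -1/2*5 = -5/2 ≈ -2.5000)
y = 9/7 (y = -(-11 + 2)/7 = -1/7*(-9) = 9/7 ≈ 1.2857)
s(Q, A) = (-5/2 + Q)*(9/7 + A) (s(Q, A) = (Q - 5/2)*(A + 9/7) = (-5/2 + Q)*(9/7 + A))
s(-21, 0) - l(2) = (-45/14 - 5/2*0 + (9/7)*(-21) + 0*(-21)) - 1*(-9) = (-45/14 + 0 - 27 + 0) + 9 = -423/14 + 9 = -297/14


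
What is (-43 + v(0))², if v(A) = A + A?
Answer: 1849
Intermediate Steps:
v(A) = 2*A
(-43 + v(0))² = (-43 + 2*0)² = (-43 + 0)² = (-43)² = 1849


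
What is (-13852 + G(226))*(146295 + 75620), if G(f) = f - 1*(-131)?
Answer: -2994742925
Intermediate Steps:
G(f) = 131 + f (G(f) = f + 131 = 131 + f)
(-13852 + G(226))*(146295 + 75620) = (-13852 + (131 + 226))*(146295 + 75620) = (-13852 + 357)*221915 = -13495*221915 = -2994742925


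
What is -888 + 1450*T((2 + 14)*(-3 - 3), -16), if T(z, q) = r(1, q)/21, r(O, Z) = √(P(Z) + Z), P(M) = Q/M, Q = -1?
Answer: -888 + 725*I*√255/42 ≈ -888.0 + 275.65*I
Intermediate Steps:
P(M) = -1/M
r(O, Z) = √(Z - 1/Z) (r(O, Z) = √(-1/Z + Z) = √(Z - 1/Z))
T(z, q) = √(q - 1/q)/21
-888 + 1450*T((2 + 14)*(-3 - 3), -16) = -888 + 1450*(√(-16 - 1/(-16))/21) = -888 + 1450*(√(-16 - 1*(-1/16))/21) = -888 + 1450*(√(-16 + 1/16)/21) = -888 + 1450*(√(-255/16)/21) = -888 + 1450*((I*√255/4)/21) = -888 + 1450*(I*√255/84) = -888 + 725*I*√255/42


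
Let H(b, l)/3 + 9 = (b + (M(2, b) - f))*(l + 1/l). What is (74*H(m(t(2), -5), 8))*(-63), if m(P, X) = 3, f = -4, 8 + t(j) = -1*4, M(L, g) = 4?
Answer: -4496499/4 ≈ -1.1241e+6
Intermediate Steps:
t(j) = -12 (t(j) = -8 - 1*4 = -8 - 4 = -12)
H(b, l) = -27 + 3*(8 + b)*(l + 1/l) (H(b, l) = -27 + 3*((b + (4 - 1*(-4)))*(l + 1/l)) = -27 + 3*((b + (4 + 4))*(l + 1/l)) = -27 + 3*((b + 8)*(l + 1/l)) = -27 + 3*((8 + b)*(l + 1/l)) = -27 + 3*(8 + b)*(l + 1/l))
(74*H(m(t(2), -5), 8))*(-63) = (74*(3*(8 + 3 + 8*(-9 + 8*8 + 3*8))/8))*(-63) = (74*(3*(⅛)*(8 + 3 + 8*(-9 + 64 + 24))))*(-63) = (74*(3*(⅛)*(8 + 3 + 8*79)))*(-63) = (74*(3*(⅛)*(8 + 3 + 632)))*(-63) = (74*(3*(⅛)*643))*(-63) = (74*(1929/8))*(-63) = (71373/4)*(-63) = -4496499/4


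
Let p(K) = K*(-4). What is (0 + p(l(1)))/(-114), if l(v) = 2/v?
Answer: 4/57 ≈ 0.070175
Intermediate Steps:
p(K) = -4*K
(0 + p(l(1)))/(-114) = (0 - 8/1)/(-114) = (0 - 8)*(-1/114) = -8*(-1/114) = 4/57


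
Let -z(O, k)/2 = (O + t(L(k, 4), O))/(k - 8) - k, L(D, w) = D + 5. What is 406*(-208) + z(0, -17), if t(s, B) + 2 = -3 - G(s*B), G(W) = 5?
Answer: -422414/5 ≈ -84483.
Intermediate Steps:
L(D, w) = 5 + D
t(s, B) = -10 (t(s, B) = -2 + (-3 - 1*5) = -2 + (-3 - 5) = -2 - 8 = -10)
z(O, k) = 2*k - 2*(-10 + O)/(-8 + k) (z(O, k) = -2*((O - 10)/(k - 8) - k) = -2*((-10 + O)/(-8 + k) - k) = -2*(-k + (-10 + O)/(-8 + k)) = 2*k - 2*(-10 + O)/(-8 + k))
406*(-208) + z(0, -17) = 406*(-208) + 2*(10 + (-17)² - 1*0 - 8*(-17))/(-8 - 17) = -84448 + 2*(10 + 289 + 0 + 136)/(-25) = -84448 + 2*(-1/25)*435 = -84448 - 174/5 = -422414/5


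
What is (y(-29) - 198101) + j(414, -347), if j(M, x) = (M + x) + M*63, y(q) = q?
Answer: -171981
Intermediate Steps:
j(M, x) = x + 64*M (j(M, x) = (M + x) + 63*M = x + 64*M)
(y(-29) - 198101) + j(414, -347) = (-29 - 198101) + (-347 + 64*414) = -198130 + (-347 + 26496) = -198130 + 26149 = -171981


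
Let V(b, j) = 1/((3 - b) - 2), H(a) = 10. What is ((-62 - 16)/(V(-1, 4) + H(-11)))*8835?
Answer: -459420/7 ≈ -65631.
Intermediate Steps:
V(b, j) = 1/(1 - b)
((-62 - 16)/(V(-1, 4) + H(-11)))*8835 = ((-62 - 16)/(-1/(-1 - 1) + 10))*8835 = -78/(-1/(-2) + 10)*8835 = -78/(-1*(-½) + 10)*8835 = -78/(½ + 10)*8835 = -78/21/2*8835 = -78*2/21*8835 = -52/7*8835 = -459420/7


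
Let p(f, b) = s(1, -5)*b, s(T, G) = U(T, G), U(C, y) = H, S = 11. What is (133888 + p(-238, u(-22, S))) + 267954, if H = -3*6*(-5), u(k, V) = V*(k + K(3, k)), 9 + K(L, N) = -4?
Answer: 367192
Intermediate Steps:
K(L, N) = -13 (K(L, N) = -9 - 4 = -13)
u(k, V) = V*(-13 + k) (u(k, V) = V*(k - 13) = V*(-13 + k))
H = 90 (H = -18*(-5) = 90)
U(C, y) = 90
s(T, G) = 90
p(f, b) = 90*b
(133888 + p(-238, u(-22, S))) + 267954 = (133888 + 90*(11*(-13 - 22))) + 267954 = (133888 + 90*(11*(-35))) + 267954 = (133888 + 90*(-385)) + 267954 = (133888 - 34650) + 267954 = 99238 + 267954 = 367192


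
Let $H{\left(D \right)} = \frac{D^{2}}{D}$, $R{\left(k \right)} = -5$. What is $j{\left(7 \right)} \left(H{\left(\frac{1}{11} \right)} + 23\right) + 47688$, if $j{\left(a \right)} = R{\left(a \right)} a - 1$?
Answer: $\frac{515424}{11} \approx 46857.0$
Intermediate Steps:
$H{\left(D \right)} = D$
$j{\left(a \right)} = -1 - 5 a$ ($j{\left(a \right)} = - 5 a - 1 = -1 - 5 a$)
$j{\left(7 \right)} \left(H{\left(\frac{1}{11} \right)} + 23\right) + 47688 = \left(-1 - 35\right) \left(\frac{1}{11} + 23\right) + 47688 = \left(-36\right) \frac{254}{11} + 47688 = - \frac{9144}{11} + 47688 = \frac{515424}{11}$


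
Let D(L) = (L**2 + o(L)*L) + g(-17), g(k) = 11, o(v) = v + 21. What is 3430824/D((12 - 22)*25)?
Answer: 3430824/119761 ≈ 28.647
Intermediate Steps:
o(v) = 21 + v
D(L) = 11 + L**2 + L*(21 + L) (D(L) = (L**2 + (21 + L)*L) + 11 = (L**2 + L*(21 + L)) + 11 = 11 + L**2 + L*(21 + L))
3430824/D((12 - 22)*25) = 3430824/(11 + ((12 - 22)*25)**2 + ((12 - 22)*25)*(21 + (12 - 22)*25)) = 3430824/(11 + (-10*25)**2 + (-10*25)*(21 - 10*25)) = 3430824/(11 + (-250)**2 - 250*(21 - 250)) = 3430824/(11 + 62500 - 250*(-229)) = 3430824/(11 + 62500 + 57250) = 3430824/119761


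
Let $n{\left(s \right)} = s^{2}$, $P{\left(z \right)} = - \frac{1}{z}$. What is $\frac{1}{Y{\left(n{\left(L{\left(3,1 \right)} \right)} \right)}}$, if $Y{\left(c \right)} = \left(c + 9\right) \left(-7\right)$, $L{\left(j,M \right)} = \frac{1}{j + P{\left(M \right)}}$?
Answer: $- \frac{4}{259} \approx -0.015444$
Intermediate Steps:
$L{\left(j,M \right)} = \frac{1}{j - \frac{1}{M}}$
$Y{\left(c \right)} = -63 - 7 c$ ($Y{\left(c \right)} = \left(9 + c\right) \left(-7\right) = -63 - 7 c$)
$\frac{1}{Y{\left(n{\left(L{\left(3,1 \right)} \right)} \right)}} = \frac{1}{-63 - 7 \left(1 \frac{1}{-1 + 1 \cdot 3}\right)^{2}} = \frac{1}{-63 - 7 \left(1 \frac{1}{-1 + 3}\right)^{2}} = \frac{1}{-63 - 7 \left(1 \cdot \frac{1}{2}\right)^{2}} = \frac{1}{-63 - \frac{7}{4}} = \frac{1}{- \frac{259}{4}} = - \frac{4}{259}$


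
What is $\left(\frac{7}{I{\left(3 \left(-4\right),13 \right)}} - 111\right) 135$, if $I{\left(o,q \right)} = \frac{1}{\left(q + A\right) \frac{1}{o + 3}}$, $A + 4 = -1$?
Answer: $-15825$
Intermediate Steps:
$A = -5$ ($A = -4 - 1 = -5$)
$I{\left(o,q \right)} = \frac{3 + o}{-5 + q}$ ($I{\left(o,q \right)} = \frac{1}{\left(q - 5\right) \frac{1}{o + 3}} = \frac{1}{\left(-5 + q\right) \frac{1}{3 + o}} = \frac{1}{\frac{1}{3 + o} \left(-5 + q\right)} = \frac{3 + o}{-5 + q}$)
$\left(\frac{7}{I{\left(3 \left(-4\right),13 \right)}} - 111\right) 135 = \left(\frac{7}{\frac{1}{-5 + 13} \left(3 + 3 \left(-4\right)\right)} - 111\right) 135 = \left(\frac{7}{\frac{1}{8} \left(3 - 12\right)} - 111\right) 135 = \left(\frac{7}{\frac{1}{8} \left(-9\right)} - 111\right) 135 = \left(\frac{7}{- \frac{9}{8}} - 111\right) 135 = \left(7 \left(- \frac{8}{9}\right) - 111\right) 135 = \left(- \frac{56}{9} - 111\right) 135 = \left(- \frac{1055}{9}\right) 135 = -15825$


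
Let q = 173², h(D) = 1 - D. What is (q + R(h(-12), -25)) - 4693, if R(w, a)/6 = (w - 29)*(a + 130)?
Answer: 15156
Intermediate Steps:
R(w, a) = 6*(-29 + w)*(130 + a) (R(w, a) = 6*((w - 29)*(a + 130)) = 6*((-29 + w)*(130 + a)) = 6*(-29 + w)*(130 + a))
q = 29929
(q + R(h(-12), -25)) - 4693 = (29929 + (-22620 - 174*(-25) + 780*(1 - 1*(-12)) + 6*(-25)*(1 - 1*(-12)))) - 4693 = (29929 + (-22620 + 4350 + 780*(1 + 12) + 6*(-25)*(1 + 12))) - 4693 = (29929 + (-22620 + 4350 + 780*13 + 6*(-25)*13)) - 4693 = (29929 + (-22620 + 4350 + 10140 - 1950)) - 4693 = (29929 - 10080) - 4693 = 19849 - 4693 = 15156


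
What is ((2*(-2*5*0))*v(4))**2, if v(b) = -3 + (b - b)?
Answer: 0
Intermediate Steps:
v(b) = -3 (v(b) = -3 + 0 = -3)
((2*(-2*5*0))*v(4))**2 = ((2*(-2*5*0))*(-3))**2 = ((2*(-10*0))*(-3))**2 = ((2*0)*(-3))**2 = (0*(-3))**2 = 0**2 = 0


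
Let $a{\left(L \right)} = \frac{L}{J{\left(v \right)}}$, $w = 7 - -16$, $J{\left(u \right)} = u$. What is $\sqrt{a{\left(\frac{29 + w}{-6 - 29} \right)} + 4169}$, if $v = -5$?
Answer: $\frac{\sqrt{5107389}}{35} \approx 64.57$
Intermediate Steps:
$w = 23$ ($w = 7 + 16 = 23$)
$a{\left(L \right)} = - \frac{L}{5}$ ($a{\left(L \right)} = \frac{L}{-5} = L \left(- \frac{1}{5}\right) = - \frac{L}{5}$)
$\sqrt{a{\left(\frac{29 + w}{-6 - 29} \right)} + 4169} = \sqrt{- \frac{\left(29 + 23\right) \frac{1}{-6 - 29}}{5} + 4169} = \sqrt{- \frac{52 \frac{1}{-35}}{5} + 4169} = \sqrt{- \frac{52 \left(- \frac{1}{35}\right)}{5} + 4169} = \sqrt{\left(- \frac{1}{5}\right) \left(- \frac{52}{35}\right) + 4169} = \sqrt{\frac{52}{175} + 4169} = \sqrt{\frac{729627}{175}} = \frac{\sqrt{5107389}}{35}$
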